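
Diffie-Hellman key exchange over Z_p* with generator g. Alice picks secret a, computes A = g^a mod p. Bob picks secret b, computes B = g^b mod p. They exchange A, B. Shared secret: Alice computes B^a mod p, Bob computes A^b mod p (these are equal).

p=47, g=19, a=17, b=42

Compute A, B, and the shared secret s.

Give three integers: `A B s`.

Answer: 26 14 28

Derivation:
A = 19^17 mod 47  (bits of 17 = 10001)
  bit 0 = 1: r = r^2 * 19 mod 47 = 1^2 * 19 = 1*19 = 19
  bit 1 = 0: r = r^2 mod 47 = 19^2 = 32
  bit 2 = 0: r = r^2 mod 47 = 32^2 = 37
  bit 3 = 0: r = r^2 mod 47 = 37^2 = 6
  bit 4 = 1: r = r^2 * 19 mod 47 = 6^2 * 19 = 36*19 = 26
  -> A = 26
B = 19^42 mod 47  (bits of 42 = 101010)
  bit 0 = 1: r = r^2 * 19 mod 47 = 1^2 * 19 = 1*19 = 19
  bit 1 = 0: r = r^2 mod 47 = 19^2 = 32
  bit 2 = 1: r = r^2 * 19 mod 47 = 32^2 * 19 = 37*19 = 45
  bit 3 = 0: r = r^2 mod 47 = 45^2 = 4
  bit 4 = 1: r = r^2 * 19 mod 47 = 4^2 * 19 = 16*19 = 22
  bit 5 = 0: r = r^2 mod 47 = 22^2 = 14
  -> B = 14
s = B^a = 14^17 mod 47  (bits of 17 = 10001)
  bit 0 = 1: r = r^2 * 14 mod 47 = 1^2 * 14 = 1*14 = 14
  bit 1 = 0: r = r^2 mod 47 = 14^2 = 8
  bit 2 = 0: r = r^2 mod 47 = 8^2 = 17
  bit 3 = 0: r = r^2 mod 47 = 17^2 = 7
  bit 4 = 1: r = r^2 * 14 mod 47 = 7^2 * 14 = 2*14 = 28
  -> s = B^a = 28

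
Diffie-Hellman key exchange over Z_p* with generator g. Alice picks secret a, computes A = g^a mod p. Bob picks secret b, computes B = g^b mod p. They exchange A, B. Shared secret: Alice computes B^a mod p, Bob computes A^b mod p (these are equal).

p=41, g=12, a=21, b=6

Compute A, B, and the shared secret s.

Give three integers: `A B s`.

A = 12^21 mod 41  (bits of 21 = 10101)
  bit 0 = 1: r = r^2 * 12 mod 41 = 1^2 * 12 = 1*12 = 12
  bit 1 = 0: r = r^2 mod 41 = 12^2 = 21
  bit 2 = 1: r = r^2 * 12 mod 41 = 21^2 * 12 = 31*12 = 3
  bit 3 = 0: r = r^2 mod 41 = 3^2 = 9
  bit 4 = 1: r = r^2 * 12 mod 41 = 9^2 * 12 = 40*12 = 29
  -> A = 29
B = 12^6 mod 41  (bits of 6 = 110)
  bit 0 = 1: r = r^2 * 12 mod 41 = 1^2 * 12 = 1*12 = 12
  bit 1 = 1: r = r^2 * 12 mod 41 = 12^2 * 12 = 21*12 = 6
  bit 2 = 0: r = r^2 mod 41 = 6^2 = 36
  -> B = 36
s = B^a = 36^21 mod 41  (bits of 21 = 10101)
  bit 0 = 1: r = r^2 * 36 mod 41 = 1^2 * 36 = 1*36 = 36
  bit 1 = 0: r = r^2 mod 41 = 36^2 = 25
  bit 2 = 1: r = r^2 * 36 mod 41 = 25^2 * 36 = 10*36 = 32
  bit 3 = 0: r = r^2 mod 41 = 32^2 = 40
  bit 4 = 1: r = r^2 * 36 mod 41 = 40^2 * 36 = 1*36 = 36
  -> s = B^a = 36

Answer: 29 36 36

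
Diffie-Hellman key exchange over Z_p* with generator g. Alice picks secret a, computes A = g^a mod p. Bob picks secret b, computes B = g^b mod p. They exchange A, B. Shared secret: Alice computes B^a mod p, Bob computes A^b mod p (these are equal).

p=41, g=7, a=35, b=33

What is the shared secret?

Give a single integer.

Answer: 27

Derivation:
A = 7^35 mod 41  (bits of 35 = 100011)
  bit 0 = 1: r = r^2 * 7 mod 41 = 1^2 * 7 = 1*7 = 7
  bit 1 = 0: r = r^2 mod 41 = 7^2 = 8
  bit 2 = 0: r = r^2 mod 41 = 8^2 = 23
  bit 3 = 0: r = r^2 mod 41 = 23^2 = 37
  bit 4 = 1: r = r^2 * 7 mod 41 = 37^2 * 7 = 16*7 = 30
  bit 5 = 1: r = r^2 * 7 mod 41 = 30^2 * 7 = 39*7 = 27
  -> A = 27
B = 7^33 mod 41  (bits of 33 = 100001)
  bit 0 = 1: r = r^2 * 7 mod 41 = 1^2 * 7 = 1*7 = 7
  bit 1 = 0: r = r^2 mod 41 = 7^2 = 8
  bit 2 = 0: r = r^2 mod 41 = 8^2 = 23
  bit 3 = 0: r = r^2 mod 41 = 23^2 = 37
  bit 4 = 0: r = r^2 mod 41 = 37^2 = 16
  bit 5 = 1: r = r^2 * 7 mod 41 = 16^2 * 7 = 10*7 = 29
  -> B = 29
s = B^a = 29^35 mod 41  (bits of 35 = 100011)
  bit 0 = 1: r = r^2 * 29 mod 41 = 1^2 * 29 = 1*29 = 29
  bit 1 = 0: r = r^2 mod 41 = 29^2 = 21
  bit 2 = 0: r = r^2 mod 41 = 21^2 = 31
  bit 3 = 0: r = r^2 mod 41 = 31^2 = 18
  bit 4 = 1: r = r^2 * 29 mod 41 = 18^2 * 29 = 37*29 = 7
  bit 5 = 1: r = r^2 * 29 mod 41 = 7^2 * 29 = 8*29 = 27
  -> s = B^a = 27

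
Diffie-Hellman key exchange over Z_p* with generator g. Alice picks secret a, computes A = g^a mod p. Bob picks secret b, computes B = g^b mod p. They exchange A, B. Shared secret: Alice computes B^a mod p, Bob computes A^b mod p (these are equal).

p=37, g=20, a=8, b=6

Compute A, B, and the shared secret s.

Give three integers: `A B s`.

Answer: 33 27 26

Derivation:
A = 20^8 mod 37  (bits of 8 = 1000)
  bit 0 = 1: r = r^2 * 20 mod 37 = 1^2 * 20 = 1*20 = 20
  bit 1 = 0: r = r^2 mod 37 = 20^2 = 30
  bit 2 = 0: r = r^2 mod 37 = 30^2 = 12
  bit 3 = 0: r = r^2 mod 37 = 12^2 = 33
  -> A = 33
B = 20^6 mod 37  (bits of 6 = 110)
  bit 0 = 1: r = r^2 * 20 mod 37 = 1^2 * 20 = 1*20 = 20
  bit 1 = 1: r = r^2 * 20 mod 37 = 20^2 * 20 = 30*20 = 8
  bit 2 = 0: r = r^2 mod 37 = 8^2 = 27
  -> B = 27
s = B^a = 27^8 mod 37  (bits of 8 = 1000)
  bit 0 = 1: r = r^2 * 27 mod 37 = 1^2 * 27 = 1*27 = 27
  bit 1 = 0: r = r^2 mod 37 = 27^2 = 26
  bit 2 = 0: r = r^2 mod 37 = 26^2 = 10
  bit 3 = 0: r = r^2 mod 37 = 10^2 = 26
  -> s = B^a = 26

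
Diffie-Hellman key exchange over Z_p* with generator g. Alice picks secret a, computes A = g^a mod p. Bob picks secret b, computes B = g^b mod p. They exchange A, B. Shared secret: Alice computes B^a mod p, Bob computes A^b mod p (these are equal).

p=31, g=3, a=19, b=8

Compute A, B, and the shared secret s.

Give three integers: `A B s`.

Answer: 12 20 9

Derivation:
A = 3^19 mod 31  (bits of 19 = 10011)
  bit 0 = 1: r = r^2 * 3 mod 31 = 1^2 * 3 = 1*3 = 3
  bit 1 = 0: r = r^2 mod 31 = 3^2 = 9
  bit 2 = 0: r = r^2 mod 31 = 9^2 = 19
  bit 3 = 1: r = r^2 * 3 mod 31 = 19^2 * 3 = 20*3 = 29
  bit 4 = 1: r = r^2 * 3 mod 31 = 29^2 * 3 = 4*3 = 12
  -> A = 12
B = 3^8 mod 31  (bits of 8 = 1000)
  bit 0 = 1: r = r^2 * 3 mod 31 = 1^2 * 3 = 1*3 = 3
  bit 1 = 0: r = r^2 mod 31 = 3^2 = 9
  bit 2 = 0: r = r^2 mod 31 = 9^2 = 19
  bit 3 = 0: r = r^2 mod 31 = 19^2 = 20
  -> B = 20
s = B^a = 20^19 mod 31  (bits of 19 = 10011)
  bit 0 = 1: r = r^2 * 20 mod 31 = 1^2 * 20 = 1*20 = 20
  bit 1 = 0: r = r^2 mod 31 = 20^2 = 28
  bit 2 = 0: r = r^2 mod 31 = 28^2 = 9
  bit 3 = 1: r = r^2 * 20 mod 31 = 9^2 * 20 = 19*20 = 8
  bit 4 = 1: r = r^2 * 20 mod 31 = 8^2 * 20 = 2*20 = 9
  -> s = B^a = 9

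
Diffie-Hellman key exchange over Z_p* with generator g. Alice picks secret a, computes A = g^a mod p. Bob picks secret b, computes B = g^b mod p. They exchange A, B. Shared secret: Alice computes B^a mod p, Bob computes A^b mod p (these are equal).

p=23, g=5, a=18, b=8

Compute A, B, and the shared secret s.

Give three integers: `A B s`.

Answer: 6 16 18

Derivation:
A = 5^18 mod 23  (bits of 18 = 10010)
  bit 0 = 1: r = r^2 * 5 mod 23 = 1^2 * 5 = 1*5 = 5
  bit 1 = 0: r = r^2 mod 23 = 5^2 = 2
  bit 2 = 0: r = r^2 mod 23 = 2^2 = 4
  bit 3 = 1: r = r^2 * 5 mod 23 = 4^2 * 5 = 16*5 = 11
  bit 4 = 0: r = r^2 mod 23 = 11^2 = 6
  -> A = 6
B = 5^8 mod 23  (bits of 8 = 1000)
  bit 0 = 1: r = r^2 * 5 mod 23 = 1^2 * 5 = 1*5 = 5
  bit 1 = 0: r = r^2 mod 23 = 5^2 = 2
  bit 2 = 0: r = r^2 mod 23 = 2^2 = 4
  bit 3 = 0: r = r^2 mod 23 = 4^2 = 16
  -> B = 16
s = B^a = 16^18 mod 23  (bits of 18 = 10010)
  bit 0 = 1: r = r^2 * 16 mod 23 = 1^2 * 16 = 1*16 = 16
  bit 1 = 0: r = r^2 mod 23 = 16^2 = 3
  bit 2 = 0: r = r^2 mod 23 = 3^2 = 9
  bit 3 = 1: r = r^2 * 16 mod 23 = 9^2 * 16 = 12*16 = 8
  bit 4 = 0: r = r^2 mod 23 = 8^2 = 18
  -> s = B^a = 18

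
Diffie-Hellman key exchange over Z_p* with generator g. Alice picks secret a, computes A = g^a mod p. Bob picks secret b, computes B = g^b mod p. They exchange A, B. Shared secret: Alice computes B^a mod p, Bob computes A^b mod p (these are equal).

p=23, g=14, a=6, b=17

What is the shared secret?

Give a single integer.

Answer: 16

Derivation:
A = 14^6 mod 23  (bits of 6 = 110)
  bit 0 = 1: r = r^2 * 14 mod 23 = 1^2 * 14 = 1*14 = 14
  bit 1 = 1: r = r^2 * 14 mod 23 = 14^2 * 14 = 12*14 = 7
  bit 2 = 0: r = r^2 mod 23 = 7^2 = 3
  -> A = 3
B = 14^17 mod 23  (bits of 17 = 10001)
  bit 0 = 1: r = r^2 * 14 mod 23 = 1^2 * 14 = 1*14 = 14
  bit 1 = 0: r = r^2 mod 23 = 14^2 = 12
  bit 2 = 0: r = r^2 mod 23 = 12^2 = 6
  bit 3 = 0: r = r^2 mod 23 = 6^2 = 13
  bit 4 = 1: r = r^2 * 14 mod 23 = 13^2 * 14 = 8*14 = 20
  -> B = 20
s = B^a = 20^6 mod 23  (bits of 6 = 110)
  bit 0 = 1: r = r^2 * 20 mod 23 = 1^2 * 20 = 1*20 = 20
  bit 1 = 1: r = r^2 * 20 mod 23 = 20^2 * 20 = 9*20 = 19
  bit 2 = 0: r = r^2 mod 23 = 19^2 = 16
  -> s = B^a = 16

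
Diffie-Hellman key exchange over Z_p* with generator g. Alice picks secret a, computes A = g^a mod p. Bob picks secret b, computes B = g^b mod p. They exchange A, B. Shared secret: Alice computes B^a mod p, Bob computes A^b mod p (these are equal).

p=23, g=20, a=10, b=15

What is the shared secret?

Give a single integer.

Answer: 2

Derivation:
A = 20^10 mod 23  (bits of 10 = 1010)
  bit 0 = 1: r = r^2 * 20 mod 23 = 1^2 * 20 = 1*20 = 20
  bit 1 = 0: r = r^2 mod 23 = 20^2 = 9
  bit 2 = 1: r = r^2 * 20 mod 23 = 9^2 * 20 = 12*20 = 10
  bit 3 = 0: r = r^2 mod 23 = 10^2 = 8
  -> A = 8
B = 20^15 mod 23  (bits of 15 = 1111)
  bit 0 = 1: r = r^2 * 20 mod 23 = 1^2 * 20 = 1*20 = 20
  bit 1 = 1: r = r^2 * 20 mod 23 = 20^2 * 20 = 9*20 = 19
  bit 2 = 1: r = r^2 * 20 mod 23 = 19^2 * 20 = 16*20 = 21
  bit 3 = 1: r = r^2 * 20 mod 23 = 21^2 * 20 = 4*20 = 11
  -> B = 11
s = B^a = 11^10 mod 23  (bits of 10 = 1010)
  bit 0 = 1: r = r^2 * 11 mod 23 = 1^2 * 11 = 1*11 = 11
  bit 1 = 0: r = r^2 mod 23 = 11^2 = 6
  bit 2 = 1: r = r^2 * 11 mod 23 = 6^2 * 11 = 13*11 = 5
  bit 3 = 0: r = r^2 mod 23 = 5^2 = 2
  -> s = B^a = 2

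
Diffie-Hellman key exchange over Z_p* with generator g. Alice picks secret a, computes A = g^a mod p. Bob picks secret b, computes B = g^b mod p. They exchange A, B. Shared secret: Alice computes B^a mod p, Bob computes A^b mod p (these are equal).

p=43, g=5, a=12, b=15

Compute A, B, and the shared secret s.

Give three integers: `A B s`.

Answer: 41 8 41

Derivation:
A = 5^12 mod 43  (bits of 12 = 1100)
  bit 0 = 1: r = r^2 * 5 mod 43 = 1^2 * 5 = 1*5 = 5
  bit 1 = 1: r = r^2 * 5 mod 43 = 5^2 * 5 = 25*5 = 39
  bit 2 = 0: r = r^2 mod 43 = 39^2 = 16
  bit 3 = 0: r = r^2 mod 43 = 16^2 = 41
  -> A = 41
B = 5^15 mod 43  (bits of 15 = 1111)
  bit 0 = 1: r = r^2 * 5 mod 43 = 1^2 * 5 = 1*5 = 5
  bit 1 = 1: r = r^2 * 5 mod 43 = 5^2 * 5 = 25*5 = 39
  bit 2 = 1: r = r^2 * 5 mod 43 = 39^2 * 5 = 16*5 = 37
  bit 3 = 1: r = r^2 * 5 mod 43 = 37^2 * 5 = 36*5 = 8
  -> B = 8
s = B^a = 8^12 mod 43  (bits of 12 = 1100)
  bit 0 = 1: r = r^2 * 8 mod 43 = 1^2 * 8 = 1*8 = 8
  bit 1 = 1: r = r^2 * 8 mod 43 = 8^2 * 8 = 21*8 = 39
  bit 2 = 0: r = r^2 mod 43 = 39^2 = 16
  bit 3 = 0: r = r^2 mod 43 = 16^2 = 41
  -> s = B^a = 41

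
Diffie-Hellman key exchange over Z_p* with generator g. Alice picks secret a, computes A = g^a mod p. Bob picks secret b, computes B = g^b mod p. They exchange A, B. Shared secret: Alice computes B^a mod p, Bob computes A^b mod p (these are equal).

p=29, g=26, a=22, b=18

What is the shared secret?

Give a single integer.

A = 26^22 mod 29  (bits of 22 = 10110)
  bit 0 = 1: r = r^2 * 26 mod 29 = 1^2 * 26 = 1*26 = 26
  bit 1 = 0: r = r^2 mod 29 = 26^2 = 9
  bit 2 = 1: r = r^2 * 26 mod 29 = 9^2 * 26 = 23*26 = 18
  bit 3 = 1: r = r^2 * 26 mod 29 = 18^2 * 26 = 5*26 = 14
  bit 4 = 0: r = r^2 mod 29 = 14^2 = 22
  -> A = 22
B = 26^18 mod 29  (bits of 18 = 10010)
  bit 0 = 1: r = r^2 * 26 mod 29 = 1^2 * 26 = 1*26 = 26
  bit 1 = 0: r = r^2 mod 29 = 26^2 = 9
  bit 2 = 0: r = r^2 mod 29 = 9^2 = 23
  bit 3 = 1: r = r^2 * 26 mod 29 = 23^2 * 26 = 7*26 = 8
  bit 4 = 0: r = r^2 mod 29 = 8^2 = 6
  -> B = 6
s = B^a = 6^22 mod 29  (bits of 22 = 10110)
  bit 0 = 1: r = r^2 * 6 mod 29 = 1^2 * 6 = 1*6 = 6
  bit 1 = 0: r = r^2 mod 29 = 6^2 = 7
  bit 2 = 1: r = r^2 * 6 mod 29 = 7^2 * 6 = 20*6 = 4
  bit 3 = 1: r = r^2 * 6 mod 29 = 4^2 * 6 = 16*6 = 9
  bit 4 = 0: r = r^2 mod 29 = 9^2 = 23
  -> s = B^a = 23

Answer: 23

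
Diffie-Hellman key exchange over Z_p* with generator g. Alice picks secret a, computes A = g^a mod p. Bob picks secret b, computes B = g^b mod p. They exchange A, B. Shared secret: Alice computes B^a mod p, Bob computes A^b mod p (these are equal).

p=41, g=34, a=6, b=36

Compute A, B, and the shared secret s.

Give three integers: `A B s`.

Answer: 20 25 16

Derivation:
A = 34^6 mod 41  (bits of 6 = 110)
  bit 0 = 1: r = r^2 * 34 mod 41 = 1^2 * 34 = 1*34 = 34
  bit 1 = 1: r = r^2 * 34 mod 41 = 34^2 * 34 = 8*34 = 26
  bit 2 = 0: r = r^2 mod 41 = 26^2 = 20
  -> A = 20
B = 34^36 mod 41  (bits of 36 = 100100)
  bit 0 = 1: r = r^2 * 34 mod 41 = 1^2 * 34 = 1*34 = 34
  bit 1 = 0: r = r^2 mod 41 = 34^2 = 8
  bit 2 = 0: r = r^2 mod 41 = 8^2 = 23
  bit 3 = 1: r = r^2 * 34 mod 41 = 23^2 * 34 = 37*34 = 28
  bit 4 = 0: r = r^2 mod 41 = 28^2 = 5
  bit 5 = 0: r = r^2 mod 41 = 5^2 = 25
  -> B = 25
s = B^a = 25^6 mod 41  (bits of 6 = 110)
  bit 0 = 1: r = r^2 * 25 mod 41 = 1^2 * 25 = 1*25 = 25
  bit 1 = 1: r = r^2 * 25 mod 41 = 25^2 * 25 = 10*25 = 4
  bit 2 = 0: r = r^2 mod 41 = 4^2 = 16
  -> s = B^a = 16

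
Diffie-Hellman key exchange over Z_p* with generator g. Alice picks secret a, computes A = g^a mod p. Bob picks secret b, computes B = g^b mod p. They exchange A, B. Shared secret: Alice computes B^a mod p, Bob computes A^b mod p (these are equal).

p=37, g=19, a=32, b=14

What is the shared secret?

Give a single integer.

Answer: 33

Derivation:
A = 19^32 mod 37  (bits of 32 = 100000)
  bit 0 = 1: r = r^2 * 19 mod 37 = 1^2 * 19 = 1*19 = 19
  bit 1 = 0: r = r^2 mod 37 = 19^2 = 28
  bit 2 = 0: r = r^2 mod 37 = 28^2 = 7
  bit 3 = 0: r = r^2 mod 37 = 7^2 = 12
  bit 4 = 0: r = r^2 mod 37 = 12^2 = 33
  bit 5 = 0: r = r^2 mod 37 = 33^2 = 16
  -> A = 16
B = 19^14 mod 37  (bits of 14 = 1110)
  bit 0 = 1: r = r^2 * 19 mod 37 = 1^2 * 19 = 1*19 = 19
  bit 1 = 1: r = r^2 * 19 mod 37 = 19^2 * 19 = 28*19 = 14
  bit 2 = 1: r = r^2 * 19 mod 37 = 14^2 * 19 = 11*19 = 24
  bit 3 = 0: r = r^2 mod 37 = 24^2 = 21
  -> B = 21
s = B^a = 21^32 mod 37  (bits of 32 = 100000)
  bit 0 = 1: r = r^2 * 21 mod 37 = 1^2 * 21 = 1*21 = 21
  bit 1 = 0: r = r^2 mod 37 = 21^2 = 34
  bit 2 = 0: r = r^2 mod 37 = 34^2 = 9
  bit 3 = 0: r = r^2 mod 37 = 9^2 = 7
  bit 4 = 0: r = r^2 mod 37 = 7^2 = 12
  bit 5 = 0: r = r^2 mod 37 = 12^2 = 33
  -> s = B^a = 33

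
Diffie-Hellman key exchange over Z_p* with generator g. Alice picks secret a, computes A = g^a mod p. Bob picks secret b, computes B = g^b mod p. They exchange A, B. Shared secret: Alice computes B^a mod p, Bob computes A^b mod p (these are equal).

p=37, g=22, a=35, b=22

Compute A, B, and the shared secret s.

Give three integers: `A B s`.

Answer: 32 28 4

Derivation:
A = 22^35 mod 37  (bits of 35 = 100011)
  bit 0 = 1: r = r^2 * 22 mod 37 = 1^2 * 22 = 1*22 = 22
  bit 1 = 0: r = r^2 mod 37 = 22^2 = 3
  bit 2 = 0: r = r^2 mod 37 = 3^2 = 9
  bit 3 = 0: r = r^2 mod 37 = 9^2 = 7
  bit 4 = 1: r = r^2 * 22 mod 37 = 7^2 * 22 = 12*22 = 5
  bit 5 = 1: r = r^2 * 22 mod 37 = 5^2 * 22 = 25*22 = 32
  -> A = 32
B = 22^22 mod 37  (bits of 22 = 10110)
  bit 0 = 1: r = r^2 * 22 mod 37 = 1^2 * 22 = 1*22 = 22
  bit 1 = 0: r = r^2 mod 37 = 22^2 = 3
  bit 2 = 1: r = r^2 * 22 mod 37 = 3^2 * 22 = 9*22 = 13
  bit 3 = 1: r = r^2 * 22 mod 37 = 13^2 * 22 = 21*22 = 18
  bit 4 = 0: r = r^2 mod 37 = 18^2 = 28
  -> B = 28
s = B^a = 28^35 mod 37  (bits of 35 = 100011)
  bit 0 = 1: r = r^2 * 28 mod 37 = 1^2 * 28 = 1*28 = 28
  bit 1 = 0: r = r^2 mod 37 = 28^2 = 7
  bit 2 = 0: r = r^2 mod 37 = 7^2 = 12
  bit 3 = 0: r = r^2 mod 37 = 12^2 = 33
  bit 4 = 1: r = r^2 * 28 mod 37 = 33^2 * 28 = 16*28 = 4
  bit 5 = 1: r = r^2 * 28 mod 37 = 4^2 * 28 = 16*28 = 4
  -> s = B^a = 4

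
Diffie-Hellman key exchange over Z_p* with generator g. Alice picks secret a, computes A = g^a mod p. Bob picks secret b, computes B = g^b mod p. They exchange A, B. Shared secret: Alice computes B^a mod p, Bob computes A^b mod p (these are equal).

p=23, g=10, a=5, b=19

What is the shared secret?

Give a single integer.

A = 10^5 mod 23  (bits of 5 = 101)
  bit 0 = 1: r = r^2 * 10 mod 23 = 1^2 * 10 = 1*10 = 10
  bit 1 = 0: r = r^2 mod 23 = 10^2 = 8
  bit 2 = 1: r = r^2 * 10 mod 23 = 8^2 * 10 = 18*10 = 19
  -> A = 19
B = 10^19 mod 23  (bits of 19 = 10011)
  bit 0 = 1: r = r^2 * 10 mod 23 = 1^2 * 10 = 1*10 = 10
  bit 1 = 0: r = r^2 mod 23 = 10^2 = 8
  bit 2 = 0: r = r^2 mod 23 = 8^2 = 18
  bit 3 = 1: r = r^2 * 10 mod 23 = 18^2 * 10 = 2*10 = 20
  bit 4 = 1: r = r^2 * 10 mod 23 = 20^2 * 10 = 9*10 = 21
  -> B = 21
s = B^a = 21^5 mod 23  (bits of 5 = 101)
  bit 0 = 1: r = r^2 * 21 mod 23 = 1^2 * 21 = 1*21 = 21
  bit 1 = 0: r = r^2 mod 23 = 21^2 = 4
  bit 2 = 1: r = r^2 * 21 mod 23 = 4^2 * 21 = 16*21 = 14
  -> s = B^a = 14

Answer: 14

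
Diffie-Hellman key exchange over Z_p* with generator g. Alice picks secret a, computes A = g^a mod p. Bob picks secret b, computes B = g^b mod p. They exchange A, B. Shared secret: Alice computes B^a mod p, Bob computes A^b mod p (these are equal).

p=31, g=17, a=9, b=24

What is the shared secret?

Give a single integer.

Answer: 8

Derivation:
A = 17^9 mod 31  (bits of 9 = 1001)
  bit 0 = 1: r = r^2 * 17 mod 31 = 1^2 * 17 = 1*17 = 17
  bit 1 = 0: r = r^2 mod 31 = 17^2 = 10
  bit 2 = 0: r = r^2 mod 31 = 10^2 = 7
  bit 3 = 1: r = r^2 * 17 mod 31 = 7^2 * 17 = 18*17 = 27
  -> A = 27
B = 17^24 mod 31  (bits of 24 = 11000)
  bit 0 = 1: r = r^2 * 17 mod 31 = 1^2 * 17 = 1*17 = 17
  bit 1 = 1: r = r^2 * 17 mod 31 = 17^2 * 17 = 10*17 = 15
  bit 2 = 0: r = r^2 mod 31 = 15^2 = 8
  bit 3 = 0: r = r^2 mod 31 = 8^2 = 2
  bit 4 = 0: r = r^2 mod 31 = 2^2 = 4
  -> B = 4
s = B^a = 4^9 mod 31  (bits of 9 = 1001)
  bit 0 = 1: r = r^2 * 4 mod 31 = 1^2 * 4 = 1*4 = 4
  bit 1 = 0: r = r^2 mod 31 = 4^2 = 16
  bit 2 = 0: r = r^2 mod 31 = 16^2 = 8
  bit 3 = 1: r = r^2 * 4 mod 31 = 8^2 * 4 = 2*4 = 8
  -> s = B^a = 8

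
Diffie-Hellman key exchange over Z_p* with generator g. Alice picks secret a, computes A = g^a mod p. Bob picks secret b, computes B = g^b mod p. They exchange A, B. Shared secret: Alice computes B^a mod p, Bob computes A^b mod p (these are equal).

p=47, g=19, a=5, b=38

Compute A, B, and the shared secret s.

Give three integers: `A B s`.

A = 19^5 mod 47  (bits of 5 = 101)
  bit 0 = 1: r = r^2 * 19 mod 47 = 1^2 * 19 = 1*19 = 19
  bit 1 = 0: r = r^2 mod 47 = 19^2 = 32
  bit 2 = 1: r = r^2 * 19 mod 47 = 32^2 * 19 = 37*19 = 45
  -> A = 45
B = 19^38 mod 47  (bits of 38 = 100110)
  bit 0 = 1: r = r^2 * 19 mod 47 = 1^2 * 19 = 1*19 = 19
  bit 1 = 0: r = r^2 mod 47 = 19^2 = 32
  bit 2 = 0: r = r^2 mod 47 = 32^2 = 37
  bit 3 = 1: r = r^2 * 19 mod 47 = 37^2 * 19 = 6*19 = 20
  bit 4 = 1: r = r^2 * 19 mod 47 = 20^2 * 19 = 24*19 = 33
  bit 5 = 0: r = r^2 mod 47 = 33^2 = 8
  -> B = 8
s = B^a = 8^5 mod 47  (bits of 5 = 101)
  bit 0 = 1: r = r^2 * 8 mod 47 = 1^2 * 8 = 1*8 = 8
  bit 1 = 0: r = r^2 mod 47 = 8^2 = 17
  bit 2 = 1: r = r^2 * 8 mod 47 = 17^2 * 8 = 7*8 = 9
  -> s = B^a = 9

Answer: 45 8 9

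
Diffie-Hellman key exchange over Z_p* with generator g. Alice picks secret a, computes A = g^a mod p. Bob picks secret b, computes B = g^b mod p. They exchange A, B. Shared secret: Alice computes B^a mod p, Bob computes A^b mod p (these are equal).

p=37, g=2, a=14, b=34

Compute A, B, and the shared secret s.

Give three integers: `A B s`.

Answer: 30 28 34

Derivation:
A = 2^14 mod 37  (bits of 14 = 1110)
  bit 0 = 1: r = r^2 * 2 mod 37 = 1^2 * 2 = 1*2 = 2
  bit 1 = 1: r = r^2 * 2 mod 37 = 2^2 * 2 = 4*2 = 8
  bit 2 = 1: r = r^2 * 2 mod 37 = 8^2 * 2 = 27*2 = 17
  bit 3 = 0: r = r^2 mod 37 = 17^2 = 30
  -> A = 30
B = 2^34 mod 37  (bits of 34 = 100010)
  bit 0 = 1: r = r^2 * 2 mod 37 = 1^2 * 2 = 1*2 = 2
  bit 1 = 0: r = r^2 mod 37 = 2^2 = 4
  bit 2 = 0: r = r^2 mod 37 = 4^2 = 16
  bit 3 = 0: r = r^2 mod 37 = 16^2 = 34
  bit 4 = 1: r = r^2 * 2 mod 37 = 34^2 * 2 = 9*2 = 18
  bit 5 = 0: r = r^2 mod 37 = 18^2 = 28
  -> B = 28
s = B^a = 28^14 mod 37  (bits of 14 = 1110)
  bit 0 = 1: r = r^2 * 28 mod 37 = 1^2 * 28 = 1*28 = 28
  bit 1 = 1: r = r^2 * 28 mod 37 = 28^2 * 28 = 7*28 = 11
  bit 2 = 1: r = r^2 * 28 mod 37 = 11^2 * 28 = 10*28 = 21
  bit 3 = 0: r = r^2 mod 37 = 21^2 = 34
  -> s = B^a = 34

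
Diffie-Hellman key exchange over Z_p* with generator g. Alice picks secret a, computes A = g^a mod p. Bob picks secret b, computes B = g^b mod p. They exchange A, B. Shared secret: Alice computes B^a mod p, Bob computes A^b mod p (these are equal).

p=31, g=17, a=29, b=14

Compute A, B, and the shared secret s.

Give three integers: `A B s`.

A = 17^29 mod 31  (bits of 29 = 11101)
  bit 0 = 1: r = r^2 * 17 mod 31 = 1^2 * 17 = 1*17 = 17
  bit 1 = 1: r = r^2 * 17 mod 31 = 17^2 * 17 = 10*17 = 15
  bit 2 = 1: r = r^2 * 17 mod 31 = 15^2 * 17 = 8*17 = 12
  bit 3 = 0: r = r^2 mod 31 = 12^2 = 20
  bit 4 = 1: r = r^2 * 17 mod 31 = 20^2 * 17 = 28*17 = 11
  -> A = 11
B = 17^14 mod 31  (bits of 14 = 1110)
  bit 0 = 1: r = r^2 * 17 mod 31 = 1^2 * 17 = 1*17 = 17
  bit 1 = 1: r = r^2 * 17 mod 31 = 17^2 * 17 = 10*17 = 15
  bit 2 = 1: r = r^2 * 17 mod 31 = 15^2 * 17 = 8*17 = 12
  bit 3 = 0: r = r^2 mod 31 = 12^2 = 20
  -> B = 20
s = B^a = 20^29 mod 31  (bits of 29 = 11101)
  bit 0 = 1: r = r^2 * 20 mod 31 = 1^2 * 20 = 1*20 = 20
  bit 1 = 1: r = r^2 * 20 mod 31 = 20^2 * 20 = 28*20 = 2
  bit 2 = 1: r = r^2 * 20 mod 31 = 2^2 * 20 = 4*20 = 18
  bit 3 = 0: r = r^2 mod 31 = 18^2 = 14
  bit 4 = 1: r = r^2 * 20 mod 31 = 14^2 * 20 = 10*20 = 14
  -> s = B^a = 14

Answer: 11 20 14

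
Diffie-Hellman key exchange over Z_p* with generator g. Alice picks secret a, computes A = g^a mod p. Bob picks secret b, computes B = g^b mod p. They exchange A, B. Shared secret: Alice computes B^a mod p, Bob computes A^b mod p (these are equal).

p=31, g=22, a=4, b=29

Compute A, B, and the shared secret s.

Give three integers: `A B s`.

A = 22^4 mod 31  (bits of 4 = 100)
  bit 0 = 1: r = r^2 * 22 mod 31 = 1^2 * 22 = 1*22 = 22
  bit 1 = 0: r = r^2 mod 31 = 22^2 = 19
  bit 2 = 0: r = r^2 mod 31 = 19^2 = 20
  -> A = 20
B = 22^29 mod 31  (bits of 29 = 11101)
  bit 0 = 1: r = r^2 * 22 mod 31 = 1^2 * 22 = 1*22 = 22
  bit 1 = 1: r = r^2 * 22 mod 31 = 22^2 * 22 = 19*22 = 15
  bit 2 = 1: r = r^2 * 22 mod 31 = 15^2 * 22 = 8*22 = 21
  bit 3 = 0: r = r^2 mod 31 = 21^2 = 7
  bit 4 = 1: r = r^2 * 22 mod 31 = 7^2 * 22 = 18*22 = 24
  -> B = 24
s = B^a = 24^4 mod 31  (bits of 4 = 100)
  bit 0 = 1: r = r^2 * 24 mod 31 = 1^2 * 24 = 1*24 = 24
  bit 1 = 0: r = r^2 mod 31 = 24^2 = 18
  bit 2 = 0: r = r^2 mod 31 = 18^2 = 14
  -> s = B^a = 14

Answer: 20 24 14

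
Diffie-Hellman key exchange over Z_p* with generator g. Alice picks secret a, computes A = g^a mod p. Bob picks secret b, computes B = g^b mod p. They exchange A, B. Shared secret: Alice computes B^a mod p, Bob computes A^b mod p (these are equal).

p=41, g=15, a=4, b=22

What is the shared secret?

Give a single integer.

Answer: 18

Derivation:
A = 15^4 mod 41  (bits of 4 = 100)
  bit 0 = 1: r = r^2 * 15 mod 41 = 1^2 * 15 = 1*15 = 15
  bit 1 = 0: r = r^2 mod 41 = 15^2 = 20
  bit 2 = 0: r = r^2 mod 41 = 20^2 = 31
  -> A = 31
B = 15^22 mod 41  (bits of 22 = 10110)
  bit 0 = 1: r = r^2 * 15 mod 41 = 1^2 * 15 = 1*15 = 15
  bit 1 = 0: r = r^2 mod 41 = 15^2 = 20
  bit 2 = 1: r = r^2 * 15 mod 41 = 20^2 * 15 = 31*15 = 14
  bit 3 = 1: r = r^2 * 15 mod 41 = 14^2 * 15 = 32*15 = 29
  bit 4 = 0: r = r^2 mod 41 = 29^2 = 21
  -> B = 21
s = B^a = 21^4 mod 41  (bits of 4 = 100)
  bit 0 = 1: r = r^2 * 21 mod 41 = 1^2 * 21 = 1*21 = 21
  bit 1 = 0: r = r^2 mod 41 = 21^2 = 31
  bit 2 = 0: r = r^2 mod 41 = 31^2 = 18
  -> s = B^a = 18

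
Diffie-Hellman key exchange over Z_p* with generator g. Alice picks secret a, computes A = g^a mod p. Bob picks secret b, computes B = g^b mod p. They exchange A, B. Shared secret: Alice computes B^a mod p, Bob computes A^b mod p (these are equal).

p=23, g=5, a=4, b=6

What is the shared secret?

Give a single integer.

A = 5^4 mod 23  (bits of 4 = 100)
  bit 0 = 1: r = r^2 * 5 mod 23 = 1^2 * 5 = 1*5 = 5
  bit 1 = 0: r = r^2 mod 23 = 5^2 = 2
  bit 2 = 0: r = r^2 mod 23 = 2^2 = 4
  -> A = 4
B = 5^6 mod 23  (bits of 6 = 110)
  bit 0 = 1: r = r^2 * 5 mod 23 = 1^2 * 5 = 1*5 = 5
  bit 1 = 1: r = r^2 * 5 mod 23 = 5^2 * 5 = 2*5 = 10
  bit 2 = 0: r = r^2 mod 23 = 10^2 = 8
  -> B = 8
s = B^a = 8^4 mod 23  (bits of 4 = 100)
  bit 0 = 1: r = r^2 * 8 mod 23 = 1^2 * 8 = 1*8 = 8
  bit 1 = 0: r = r^2 mod 23 = 8^2 = 18
  bit 2 = 0: r = r^2 mod 23 = 18^2 = 2
  -> s = B^a = 2

Answer: 2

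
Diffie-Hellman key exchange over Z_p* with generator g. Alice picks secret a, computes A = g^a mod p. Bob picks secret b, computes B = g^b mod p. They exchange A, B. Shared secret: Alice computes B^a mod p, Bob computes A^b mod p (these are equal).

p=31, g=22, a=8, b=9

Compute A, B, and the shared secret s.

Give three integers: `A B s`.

A = 22^8 mod 31  (bits of 8 = 1000)
  bit 0 = 1: r = r^2 * 22 mod 31 = 1^2 * 22 = 1*22 = 22
  bit 1 = 0: r = r^2 mod 31 = 22^2 = 19
  bit 2 = 0: r = r^2 mod 31 = 19^2 = 20
  bit 3 = 0: r = r^2 mod 31 = 20^2 = 28
  -> A = 28
B = 22^9 mod 31  (bits of 9 = 1001)
  bit 0 = 1: r = r^2 * 22 mod 31 = 1^2 * 22 = 1*22 = 22
  bit 1 = 0: r = r^2 mod 31 = 22^2 = 19
  bit 2 = 0: r = r^2 mod 31 = 19^2 = 20
  bit 3 = 1: r = r^2 * 22 mod 31 = 20^2 * 22 = 28*22 = 27
  -> B = 27
s = B^a = 27^8 mod 31  (bits of 8 = 1000)
  bit 0 = 1: r = r^2 * 27 mod 31 = 1^2 * 27 = 1*27 = 27
  bit 1 = 0: r = r^2 mod 31 = 27^2 = 16
  bit 2 = 0: r = r^2 mod 31 = 16^2 = 8
  bit 3 = 0: r = r^2 mod 31 = 8^2 = 2
  -> s = B^a = 2

Answer: 28 27 2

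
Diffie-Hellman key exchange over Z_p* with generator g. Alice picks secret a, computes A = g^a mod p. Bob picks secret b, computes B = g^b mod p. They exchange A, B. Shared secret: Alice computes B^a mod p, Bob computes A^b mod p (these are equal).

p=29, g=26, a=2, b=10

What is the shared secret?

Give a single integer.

Answer: 25

Derivation:
A = 26^2 mod 29  (bits of 2 = 10)
  bit 0 = 1: r = r^2 * 26 mod 29 = 1^2 * 26 = 1*26 = 26
  bit 1 = 0: r = r^2 mod 29 = 26^2 = 9
  -> A = 9
B = 26^10 mod 29  (bits of 10 = 1010)
  bit 0 = 1: r = r^2 * 26 mod 29 = 1^2 * 26 = 1*26 = 26
  bit 1 = 0: r = r^2 mod 29 = 26^2 = 9
  bit 2 = 1: r = r^2 * 26 mod 29 = 9^2 * 26 = 23*26 = 18
  bit 3 = 0: r = r^2 mod 29 = 18^2 = 5
  -> B = 5
s = B^a = 5^2 mod 29  (bits of 2 = 10)
  bit 0 = 1: r = r^2 * 5 mod 29 = 1^2 * 5 = 1*5 = 5
  bit 1 = 0: r = r^2 mod 29 = 5^2 = 25
  -> s = B^a = 25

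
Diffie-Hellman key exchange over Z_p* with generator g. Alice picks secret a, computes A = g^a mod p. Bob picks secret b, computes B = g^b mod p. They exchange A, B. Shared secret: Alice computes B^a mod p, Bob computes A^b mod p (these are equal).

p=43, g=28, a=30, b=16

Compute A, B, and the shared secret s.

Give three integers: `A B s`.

Answer: 16 17 41

Derivation:
A = 28^30 mod 43  (bits of 30 = 11110)
  bit 0 = 1: r = r^2 * 28 mod 43 = 1^2 * 28 = 1*28 = 28
  bit 1 = 1: r = r^2 * 28 mod 43 = 28^2 * 28 = 10*28 = 22
  bit 2 = 1: r = r^2 * 28 mod 43 = 22^2 * 28 = 11*28 = 7
  bit 3 = 1: r = r^2 * 28 mod 43 = 7^2 * 28 = 6*28 = 39
  bit 4 = 0: r = r^2 mod 43 = 39^2 = 16
  -> A = 16
B = 28^16 mod 43  (bits of 16 = 10000)
  bit 0 = 1: r = r^2 * 28 mod 43 = 1^2 * 28 = 1*28 = 28
  bit 1 = 0: r = r^2 mod 43 = 28^2 = 10
  bit 2 = 0: r = r^2 mod 43 = 10^2 = 14
  bit 3 = 0: r = r^2 mod 43 = 14^2 = 24
  bit 4 = 0: r = r^2 mod 43 = 24^2 = 17
  -> B = 17
s = B^a = 17^30 mod 43  (bits of 30 = 11110)
  bit 0 = 1: r = r^2 * 17 mod 43 = 1^2 * 17 = 1*17 = 17
  bit 1 = 1: r = r^2 * 17 mod 43 = 17^2 * 17 = 31*17 = 11
  bit 2 = 1: r = r^2 * 17 mod 43 = 11^2 * 17 = 35*17 = 36
  bit 3 = 1: r = r^2 * 17 mod 43 = 36^2 * 17 = 6*17 = 16
  bit 4 = 0: r = r^2 mod 43 = 16^2 = 41
  -> s = B^a = 41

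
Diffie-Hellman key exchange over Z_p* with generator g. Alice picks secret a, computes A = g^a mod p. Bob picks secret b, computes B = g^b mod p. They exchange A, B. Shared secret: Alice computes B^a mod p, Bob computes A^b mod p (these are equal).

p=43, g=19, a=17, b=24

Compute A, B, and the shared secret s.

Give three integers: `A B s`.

Answer: 18 21 16

Derivation:
A = 19^17 mod 43  (bits of 17 = 10001)
  bit 0 = 1: r = r^2 * 19 mod 43 = 1^2 * 19 = 1*19 = 19
  bit 1 = 0: r = r^2 mod 43 = 19^2 = 17
  bit 2 = 0: r = r^2 mod 43 = 17^2 = 31
  bit 3 = 0: r = r^2 mod 43 = 31^2 = 15
  bit 4 = 1: r = r^2 * 19 mod 43 = 15^2 * 19 = 10*19 = 18
  -> A = 18
B = 19^24 mod 43  (bits of 24 = 11000)
  bit 0 = 1: r = r^2 * 19 mod 43 = 1^2 * 19 = 1*19 = 19
  bit 1 = 1: r = r^2 * 19 mod 43 = 19^2 * 19 = 17*19 = 22
  bit 2 = 0: r = r^2 mod 43 = 22^2 = 11
  bit 3 = 0: r = r^2 mod 43 = 11^2 = 35
  bit 4 = 0: r = r^2 mod 43 = 35^2 = 21
  -> B = 21
s = B^a = 21^17 mod 43  (bits of 17 = 10001)
  bit 0 = 1: r = r^2 * 21 mod 43 = 1^2 * 21 = 1*21 = 21
  bit 1 = 0: r = r^2 mod 43 = 21^2 = 11
  bit 2 = 0: r = r^2 mod 43 = 11^2 = 35
  bit 3 = 0: r = r^2 mod 43 = 35^2 = 21
  bit 4 = 1: r = r^2 * 21 mod 43 = 21^2 * 21 = 11*21 = 16
  -> s = B^a = 16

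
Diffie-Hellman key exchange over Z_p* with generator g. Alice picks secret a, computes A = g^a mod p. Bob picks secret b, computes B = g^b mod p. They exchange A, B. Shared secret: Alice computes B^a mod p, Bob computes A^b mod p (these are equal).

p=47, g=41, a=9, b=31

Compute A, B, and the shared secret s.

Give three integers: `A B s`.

Answer: 44 23 19

Derivation:
A = 41^9 mod 47  (bits of 9 = 1001)
  bit 0 = 1: r = r^2 * 41 mod 47 = 1^2 * 41 = 1*41 = 41
  bit 1 = 0: r = r^2 mod 47 = 41^2 = 36
  bit 2 = 0: r = r^2 mod 47 = 36^2 = 27
  bit 3 = 1: r = r^2 * 41 mod 47 = 27^2 * 41 = 24*41 = 44
  -> A = 44
B = 41^31 mod 47  (bits of 31 = 11111)
  bit 0 = 1: r = r^2 * 41 mod 47 = 1^2 * 41 = 1*41 = 41
  bit 1 = 1: r = r^2 * 41 mod 47 = 41^2 * 41 = 36*41 = 19
  bit 2 = 1: r = r^2 * 41 mod 47 = 19^2 * 41 = 32*41 = 43
  bit 3 = 1: r = r^2 * 41 mod 47 = 43^2 * 41 = 16*41 = 45
  bit 4 = 1: r = r^2 * 41 mod 47 = 45^2 * 41 = 4*41 = 23
  -> B = 23
s = B^a = 23^9 mod 47  (bits of 9 = 1001)
  bit 0 = 1: r = r^2 * 23 mod 47 = 1^2 * 23 = 1*23 = 23
  bit 1 = 0: r = r^2 mod 47 = 23^2 = 12
  bit 2 = 0: r = r^2 mod 47 = 12^2 = 3
  bit 3 = 1: r = r^2 * 23 mod 47 = 3^2 * 23 = 9*23 = 19
  -> s = B^a = 19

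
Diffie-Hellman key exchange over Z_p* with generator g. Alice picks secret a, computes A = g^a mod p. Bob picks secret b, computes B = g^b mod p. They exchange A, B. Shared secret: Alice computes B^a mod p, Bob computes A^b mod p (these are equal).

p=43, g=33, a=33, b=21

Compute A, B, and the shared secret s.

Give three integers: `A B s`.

A = 33^33 mod 43  (bits of 33 = 100001)
  bit 0 = 1: r = r^2 * 33 mod 43 = 1^2 * 33 = 1*33 = 33
  bit 1 = 0: r = r^2 mod 43 = 33^2 = 14
  bit 2 = 0: r = r^2 mod 43 = 14^2 = 24
  bit 3 = 0: r = r^2 mod 43 = 24^2 = 17
  bit 4 = 0: r = r^2 mod 43 = 17^2 = 31
  bit 5 = 1: r = r^2 * 33 mod 43 = 31^2 * 33 = 15*33 = 22
  -> A = 22
B = 33^21 mod 43  (bits of 21 = 10101)
  bit 0 = 1: r = r^2 * 33 mod 43 = 1^2 * 33 = 1*33 = 33
  bit 1 = 0: r = r^2 mod 43 = 33^2 = 14
  bit 2 = 1: r = r^2 * 33 mod 43 = 14^2 * 33 = 24*33 = 18
  bit 3 = 0: r = r^2 mod 43 = 18^2 = 23
  bit 4 = 1: r = r^2 * 33 mod 43 = 23^2 * 33 = 13*33 = 42
  -> B = 42
s = B^a = 42^33 mod 43  (bits of 33 = 100001)
  bit 0 = 1: r = r^2 * 42 mod 43 = 1^2 * 42 = 1*42 = 42
  bit 1 = 0: r = r^2 mod 43 = 42^2 = 1
  bit 2 = 0: r = r^2 mod 43 = 1^2 = 1
  bit 3 = 0: r = r^2 mod 43 = 1^2 = 1
  bit 4 = 0: r = r^2 mod 43 = 1^2 = 1
  bit 5 = 1: r = r^2 * 42 mod 43 = 1^2 * 42 = 1*42 = 42
  -> s = B^a = 42

Answer: 22 42 42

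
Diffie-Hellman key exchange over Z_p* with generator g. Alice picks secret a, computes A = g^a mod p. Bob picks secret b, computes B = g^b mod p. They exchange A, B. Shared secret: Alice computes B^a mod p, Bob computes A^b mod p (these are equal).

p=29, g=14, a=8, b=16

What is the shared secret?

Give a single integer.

A = 14^8 mod 29  (bits of 8 = 1000)
  bit 0 = 1: r = r^2 * 14 mod 29 = 1^2 * 14 = 1*14 = 14
  bit 1 = 0: r = r^2 mod 29 = 14^2 = 22
  bit 2 = 0: r = r^2 mod 29 = 22^2 = 20
  bit 3 = 0: r = r^2 mod 29 = 20^2 = 23
  -> A = 23
B = 14^16 mod 29  (bits of 16 = 10000)
  bit 0 = 1: r = r^2 * 14 mod 29 = 1^2 * 14 = 1*14 = 14
  bit 1 = 0: r = r^2 mod 29 = 14^2 = 22
  bit 2 = 0: r = r^2 mod 29 = 22^2 = 20
  bit 3 = 0: r = r^2 mod 29 = 20^2 = 23
  bit 4 = 0: r = r^2 mod 29 = 23^2 = 7
  -> B = 7
s = B^a = 7^8 mod 29  (bits of 8 = 1000)
  bit 0 = 1: r = r^2 * 7 mod 29 = 1^2 * 7 = 1*7 = 7
  bit 1 = 0: r = r^2 mod 29 = 7^2 = 20
  bit 2 = 0: r = r^2 mod 29 = 20^2 = 23
  bit 3 = 0: r = r^2 mod 29 = 23^2 = 7
  -> s = B^a = 7

Answer: 7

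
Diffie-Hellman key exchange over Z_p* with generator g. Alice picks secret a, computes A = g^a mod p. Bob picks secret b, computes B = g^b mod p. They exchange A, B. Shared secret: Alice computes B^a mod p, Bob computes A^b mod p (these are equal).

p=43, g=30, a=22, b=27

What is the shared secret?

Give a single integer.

A = 30^22 mod 43  (bits of 22 = 10110)
  bit 0 = 1: r = r^2 * 30 mod 43 = 1^2 * 30 = 1*30 = 30
  bit 1 = 0: r = r^2 mod 43 = 30^2 = 40
  bit 2 = 1: r = r^2 * 30 mod 43 = 40^2 * 30 = 9*30 = 12
  bit 3 = 1: r = r^2 * 30 mod 43 = 12^2 * 30 = 15*30 = 20
  bit 4 = 0: r = r^2 mod 43 = 20^2 = 13
  -> A = 13
B = 30^27 mod 43  (bits of 27 = 11011)
  bit 0 = 1: r = r^2 * 30 mod 43 = 1^2 * 30 = 1*30 = 30
  bit 1 = 1: r = r^2 * 30 mod 43 = 30^2 * 30 = 40*30 = 39
  bit 2 = 0: r = r^2 mod 43 = 39^2 = 16
  bit 3 = 1: r = r^2 * 30 mod 43 = 16^2 * 30 = 41*30 = 26
  bit 4 = 1: r = r^2 * 30 mod 43 = 26^2 * 30 = 31*30 = 27
  -> B = 27
s = B^a = 27^22 mod 43  (bits of 22 = 10110)
  bit 0 = 1: r = r^2 * 27 mod 43 = 1^2 * 27 = 1*27 = 27
  bit 1 = 0: r = r^2 mod 43 = 27^2 = 41
  bit 2 = 1: r = r^2 * 27 mod 43 = 41^2 * 27 = 4*27 = 22
  bit 3 = 1: r = r^2 * 27 mod 43 = 22^2 * 27 = 11*27 = 39
  bit 4 = 0: r = r^2 mod 43 = 39^2 = 16
  -> s = B^a = 16

Answer: 16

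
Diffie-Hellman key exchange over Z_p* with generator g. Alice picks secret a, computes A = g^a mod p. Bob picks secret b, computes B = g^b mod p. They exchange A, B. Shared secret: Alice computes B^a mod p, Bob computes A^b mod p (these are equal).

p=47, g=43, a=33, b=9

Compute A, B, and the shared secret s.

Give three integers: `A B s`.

A = 43^33 mod 47  (bits of 33 = 100001)
  bit 0 = 1: r = r^2 * 43 mod 47 = 1^2 * 43 = 1*43 = 43
  bit 1 = 0: r = r^2 mod 47 = 43^2 = 16
  bit 2 = 0: r = r^2 mod 47 = 16^2 = 21
  bit 3 = 0: r = r^2 mod 47 = 21^2 = 18
  bit 4 = 0: r = r^2 mod 47 = 18^2 = 42
  bit 5 = 1: r = r^2 * 43 mod 47 = 42^2 * 43 = 25*43 = 41
  -> A = 41
B = 43^9 mod 47  (bits of 9 = 1001)
  bit 0 = 1: r = r^2 * 43 mod 47 = 1^2 * 43 = 1*43 = 43
  bit 1 = 0: r = r^2 mod 47 = 43^2 = 16
  bit 2 = 0: r = r^2 mod 47 = 16^2 = 21
  bit 3 = 1: r = r^2 * 43 mod 47 = 21^2 * 43 = 18*43 = 22
  -> B = 22
s = B^a = 22^33 mod 47  (bits of 33 = 100001)
  bit 0 = 1: r = r^2 * 22 mod 47 = 1^2 * 22 = 1*22 = 22
  bit 1 = 0: r = r^2 mod 47 = 22^2 = 14
  bit 2 = 0: r = r^2 mod 47 = 14^2 = 8
  bit 3 = 0: r = r^2 mod 47 = 8^2 = 17
  bit 4 = 0: r = r^2 mod 47 = 17^2 = 7
  bit 5 = 1: r = r^2 * 22 mod 47 = 7^2 * 22 = 2*22 = 44
  -> s = B^a = 44

Answer: 41 22 44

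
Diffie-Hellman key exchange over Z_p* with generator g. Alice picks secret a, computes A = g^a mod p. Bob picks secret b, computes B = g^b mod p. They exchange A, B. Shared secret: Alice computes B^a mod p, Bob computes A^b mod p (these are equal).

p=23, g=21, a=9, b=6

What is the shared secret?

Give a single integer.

A = 21^9 mod 23  (bits of 9 = 1001)
  bit 0 = 1: r = r^2 * 21 mod 23 = 1^2 * 21 = 1*21 = 21
  bit 1 = 0: r = r^2 mod 23 = 21^2 = 4
  bit 2 = 0: r = r^2 mod 23 = 4^2 = 16
  bit 3 = 1: r = r^2 * 21 mod 23 = 16^2 * 21 = 3*21 = 17
  -> A = 17
B = 21^6 mod 23  (bits of 6 = 110)
  bit 0 = 1: r = r^2 * 21 mod 23 = 1^2 * 21 = 1*21 = 21
  bit 1 = 1: r = r^2 * 21 mod 23 = 21^2 * 21 = 4*21 = 15
  bit 2 = 0: r = r^2 mod 23 = 15^2 = 18
  -> B = 18
s = B^a = 18^9 mod 23  (bits of 9 = 1001)
  bit 0 = 1: r = r^2 * 18 mod 23 = 1^2 * 18 = 1*18 = 18
  bit 1 = 0: r = r^2 mod 23 = 18^2 = 2
  bit 2 = 0: r = r^2 mod 23 = 2^2 = 4
  bit 3 = 1: r = r^2 * 18 mod 23 = 4^2 * 18 = 16*18 = 12
  -> s = B^a = 12

Answer: 12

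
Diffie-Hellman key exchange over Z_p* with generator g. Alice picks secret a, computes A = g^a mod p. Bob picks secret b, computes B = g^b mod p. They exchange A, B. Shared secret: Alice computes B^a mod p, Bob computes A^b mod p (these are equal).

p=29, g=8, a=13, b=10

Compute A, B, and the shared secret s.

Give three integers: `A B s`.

A = 8^13 mod 29  (bits of 13 = 1101)
  bit 0 = 1: r = r^2 * 8 mod 29 = 1^2 * 8 = 1*8 = 8
  bit 1 = 1: r = r^2 * 8 mod 29 = 8^2 * 8 = 6*8 = 19
  bit 2 = 0: r = r^2 mod 29 = 19^2 = 13
  bit 3 = 1: r = r^2 * 8 mod 29 = 13^2 * 8 = 24*8 = 18
  -> A = 18
B = 8^10 mod 29  (bits of 10 = 1010)
  bit 0 = 1: r = r^2 * 8 mod 29 = 1^2 * 8 = 1*8 = 8
  bit 1 = 0: r = r^2 mod 29 = 8^2 = 6
  bit 2 = 1: r = r^2 * 8 mod 29 = 6^2 * 8 = 7*8 = 27
  bit 3 = 0: r = r^2 mod 29 = 27^2 = 4
  -> B = 4
s = B^a = 4^13 mod 29  (bits of 13 = 1101)
  bit 0 = 1: r = r^2 * 4 mod 29 = 1^2 * 4 = 1*4 = 4
  bit 1 = 1: r = r^2 * 4 mod 29 = 4^2 * 4 = 16*4 = 6
  bit 2 = 0: r = r^2 mod 29 = 6^2 = 7
  bit 3 = 1: r = r^2 * 4 mod 29 = 7^2 * 4 = 20*4 = 22
  -> s = B^a = 22

Answer: 18 4 22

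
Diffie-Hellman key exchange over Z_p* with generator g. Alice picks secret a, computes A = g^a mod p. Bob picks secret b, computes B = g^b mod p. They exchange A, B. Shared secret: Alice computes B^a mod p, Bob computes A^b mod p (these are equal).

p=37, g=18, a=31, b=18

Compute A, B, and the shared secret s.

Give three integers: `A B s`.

Answer: 5 36 36

Derivation:
A = 18^31 mod 37  (bits of 31 = 11111)
  bit 0 = 1: r = r^2 * 18 mod 37 = 1^2 * 18 = 1*18 = 18
  bit 1 = 1: r = r^2 * 18 mod 37 = 18^2 * 18 = 28*18 = 23
  bit 2 = 1: r = r^2 * 18 mod 37 = 23^2 * 18 = 11*18 = 13
  bit 3 = 1: r = r^2 * 18 mod 37 = 13^2 * 18 = 21*18 = 8
  bit 4 = 1: r = r^2 * 18 mod 37 = 8^2 * 18 = 27*18 = 5
  -> A = 5
B = 18^18 mod 37  (bits of 18 = 10010)
  bit 0 = 1: r = r^2 * 18 mod 37 = 1^2 * 18 = 1*18 = 18
  bit 1 = 0: r = r^2 mod 37 = 18^2 = 28
  bit 2 = 0: r = r^2 mod 37 = 28^2 = 7
  bit 3 = 1: r = r^2 * 18 mod 37 = 7^2 * 18 = 12*18 = 31
  bit 4 = 0: r = r^2 mod 37 = 31^2 = 36
  -> B = 36
s = B^a = 36^31 mod 37  (bits of 31 = 11111)
  bit 0 = 1: r = r^2 * 36 mod 37 = 1^2 * 36 = 1*36 = 36
  bit 1 = 1: r = r^2 * 36 mod 37 = 36^2 * 36 = 1*36 = 36
  bit 2 = 1: r = r^2 * 36 mod 37 = 36^2 * 36 = 1*36 = 36
  bit 3 = 1: r = r^2 * 36 mod 37 = 36^2 * 36 = 1*36 = 36
  bit 4 = 1: r = r^2 * 36 mod 37 = 36^2 * 36 = 1*36 = 36
  -> s = B^a = 36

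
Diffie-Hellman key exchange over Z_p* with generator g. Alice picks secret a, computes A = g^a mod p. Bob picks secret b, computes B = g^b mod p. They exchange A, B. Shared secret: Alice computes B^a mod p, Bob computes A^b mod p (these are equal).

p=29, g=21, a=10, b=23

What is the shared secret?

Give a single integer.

Answer: 13

Derivation:
A = 21^10 mod 29  (bits of 10 = 1010)
  bit 0 = 1: r = r^2 * 21 mod 29 = 1^2 * 21 = 1*21 = 21
  bit 1 = 0: r = r^2 mod 29 = 21^2 = 6
  bit 2 = 1: r = r^2 * 21 mod 29 = 6^2 * 21 = 7*21 = 2
  bit 3 = 0: r = r^2 mod 29 = 2^2 = 4
  -> A = 4
B = 21^23 mod 29  (bits of 23 = 10111)
  bit 0 = 1: r = r^2 * 21 mod 29 = 1^2 * 21 = 1*21 = 21
  bit 1 = 0: r = r^2 mod 29 = 21^2 = 6
  bit 2 = 1: r = r^2 * 21 mod 29 = 6^2 * 21 = 7*21 = 2
  bit 3 = 1: r = r^2 * 21 mod 29 = 2^2 * 21 = 4*21 = 26
  bit 4 = 1: r = r^2 * 21 mod 29 = 26^2 * 21 = 9*21 = 15
  -> B = 15
s = B^a = 15^10 mod 29  (bits of 10 = 1010)
  bit 0 = 1: r = r^2 * 15 mod 29 = 1^2 * 15 = 1*15 = 15
  bit 1 = 0: r = r^2 mod 29 = 15^2 = 22
  bit 2 = 1: r = r^2 * 15 mod 29 = 22^2 * 15 = 20*15 = 10
  bit 3 = 0: r = r^2 mod 29 = 10^2 = 13
  -> s = B^a = 13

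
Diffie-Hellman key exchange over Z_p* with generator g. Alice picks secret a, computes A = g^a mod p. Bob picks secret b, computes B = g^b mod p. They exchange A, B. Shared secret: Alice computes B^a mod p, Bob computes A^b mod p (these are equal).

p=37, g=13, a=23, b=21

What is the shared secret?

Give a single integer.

Answer: 29

Derivation:
A = 13^23 mod 37  (bits of 23 = 10111)
  bit 0 = 1: r = r^2 * 13 mod 37 = 1^2 * 13 = 1*13 = 13
  bit 1 = 0: r = r^2 mod 37 = 13^2 = 21
  bit 2 = 1: r = r^2 * 13 mod 37 = 21^2 * 13 = 34*13 = 35
  bit 3 = 1: r = r^2 * 13 mod 37 = 35^2 * 13 = 4*13 = 15
  bit 4 = 1: r = r^2 * 13 mod 37 = 15^2 * 13 = 3*13 = 2
  -> A = 2
B = 13^21 mod 37  (bits of 21 = 10101)
  bit 0 = 1: r = r^2 * 13 mod 37 = 1^2 * 13 = 1*13 = 13
  bit 1 = 0: r = r^2 mod 37 = 13^2 = 21
  bit 2 = 1: r = r^2 * 13 mod 37 = 21^2 * 13 = 34*13 = 35
  bit 3 = 0: r = r^2 mod 37 = 35^2 = 4
  bit 4 = 1: r = r^2 * 13 mod 37 = 4^2 * 13 = 16*13 = 23
  -> B = 23
s = B^a = 23^23 mod 37  (bits of 23 = 10111)
  bit 0 = 1: r = r^2 * 23 mod 37 = 1^2 * 23 = 1*23 = 23
  bit 1 = 0: r = r^2 mod 37 = 23^2 = 11
  bit 2 = 1: r = r^2 * 23 mod 37 = 11^2 * 23 = 10*23 = 8
  bit 3 = 1: r = r^2 * 23 mod 37 = 8^2 * 23 = 27*23 = 29
  bit 4 = 1: r = r^2 * 23 mod 37 = 29^2 * 23 = 27*23 = 29
  -> s = B^a = 29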